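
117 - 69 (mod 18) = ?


117 - 69 = 48
48 mod 18 = 12


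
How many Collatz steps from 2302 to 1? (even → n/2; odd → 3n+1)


2302 → 1151 → 3454 → 1727 → 5182 → 2591 → 7774 → 3887 → 11662 → 5831 → 17494 → 8747 → 26242 → 13121 → 39364 → 19682 → 9841 → 29524 → 14762 → 7381 → 22144 → 11072 → 5536 → 2768 → 1384 → 692 → 346 → 173 → 520 → 260 → 130 → 65 → 196 → 98 → 49 → 148 → 74 → 37 → 112 → 56 → 28 → 14 → 7 → 22 → 11 → 34 → 17 → 52 → 26 → 13 → 40 → 20 → 10 → 5 → 16 → 8 → 4 → 2 → 1
Total steps = 58

58 steps


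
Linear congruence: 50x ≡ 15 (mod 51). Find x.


GCD(50, 51) = 1, unique solution
a^(-1) mod 51 = 50
x = 50 * 15 mod 51 = 36

x ≡ 36 (mod 51)


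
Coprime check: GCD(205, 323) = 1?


Euclidean algorithm:
323 = 1 * 205 + 118
205 = 1 * 118 + 87
118 = 1 * 87 + 31
87 = 2 * 31 + 25
31 = 1 * 25 + 6
25 = 4 * 6 + 1
6 = 6 * 1 + 0
GCD(205, 323) = 1

Yes, coprime (GCD = 1)


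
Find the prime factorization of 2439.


2439 / 3 = 813
813 / 3 = 271
271 / 271 = 1
2439 = 3^2 × 271


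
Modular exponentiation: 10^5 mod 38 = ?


10^1 mod 38 = 10
10^2 mod 38 = 24
10^3 mod 38 = 12
10^4 mod 38 = 6
10^5 mod 38 = 22


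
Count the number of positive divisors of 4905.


4905 = 3^2 × 5^1 × 109^1
d(4905) = (2+1) × (1+1) × (1+1) = 12

12 divisors


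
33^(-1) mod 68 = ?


Use the extended Euclidean algorithm on (68, 33); each row r = 68*s + 33*t:
r=68, s=1, t=0
r=33, s=0, t=1
q=2: r=2, s=1, t=-2   [68*(1) + 33*(-2) = 2]
q=16: r=1, s=-16, t=33   [68*(-16) + 33*(33) = 1]
q=2: r=0, s=33, t=-68   [68*(33) + 33*(-68) = 0]
GCD = 1 with t = 33, so 33*(33) ≡ 1 (mod 68)
Inverse = 33 mod 68 = 33
Check: 33 * 33 = 1089 ≡ 1 (mod 68)

33^(-1) ≡ 33 (mod 68)


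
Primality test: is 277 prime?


Check divisors up to sqrt(277) = 16.6433
No divisors found.
277 is prime.

Yes, 277 is prime


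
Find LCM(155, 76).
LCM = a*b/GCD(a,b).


GCD(155, 76) = 1
LCM = 155*76/1 = 11780/1 = 11780

LCM = 11780


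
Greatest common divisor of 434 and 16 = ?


434 = 27 * 16 + 2
16 = 8 * 2 + 0
GCD = 2


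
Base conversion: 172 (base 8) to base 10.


172 (base 8) = 122 (decimal)
122 (decimal) = 122 (base 10)


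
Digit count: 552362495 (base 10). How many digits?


552362495 has 9 digits in base 10
floor(log10(552362495)) + 1 = floor(8.7422) + 1 = 9

9 digits (base 10)


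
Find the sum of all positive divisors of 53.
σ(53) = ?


Divisors of 53: 1, 53
Sum = 1 + 53 = 54

σ(53) = 54


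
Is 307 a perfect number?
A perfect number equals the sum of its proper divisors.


Proper divisors of 307: 1
Sum = 1 = 1

No, 307 is not perfect (1 ≠ 307)


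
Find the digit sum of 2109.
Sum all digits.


2 + 1 + 0 + 9 = 12


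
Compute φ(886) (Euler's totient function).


886 = 2 × 443
Prime factors: 2, 443
φ(886) = 886 × (1-1/2) × (1-1/443)
= 886 × 1/2 × 442/443 = 442

φ(886) = 442


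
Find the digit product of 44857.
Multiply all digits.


4 × 4 × 8 × 5 × 7 = 4480


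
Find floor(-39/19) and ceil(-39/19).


-39/19 = -2.0526
floor = -3
ceil = -2

floor = -3, ceil = -2


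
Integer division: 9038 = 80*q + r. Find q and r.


9038 = 80 * 112 + 78
Check: 8960 + 78 = 9038

q = 112, r = 78


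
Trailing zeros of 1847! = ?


floor(1847/5) = 369
floor(1847/25) = 73
floor(1847/125) = 14
floor(1847/625) = 2
Total = 458

458 trailing zeros


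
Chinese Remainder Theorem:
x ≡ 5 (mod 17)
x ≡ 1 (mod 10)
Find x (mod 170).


M = 17*10 = 170
M1 = M/17 = 10, M2 = M/10 = 17
M1^(-1) mod 17 = 12, M2^(-1) mod 10 = 3
x = 5*10*12 + 1*17*3 = 651
651 mod 170 = 141
Check: 141 mod 17 = 5 ✓, 141 mod 10 = 1 ✓

x ≡ 141 (mod 170)


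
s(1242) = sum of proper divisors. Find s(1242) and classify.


Proper divisors: 1, 2, 3, 6, 9, 18, 23, 27, 46, 54, 69, 138, 207, 414, 621
Sum = 1 + 2 + 3 + 6 + 9 + 18 + 23 + 27 + 46 + 54 + 69 + 138 + 207 + 414 + 621 = 1638
1638 > 1242 → abundant

s(1242) = 1638 (abundant)


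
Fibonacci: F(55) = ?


Sequence: 1, 1, 2, 3, 5, 8, 13, 21, 34, 55, 89, 144, 233, 377, 610, 987, 1597, 2584, 4181, 6765, 10946, 17711, 28657, 46368, 75025, 121393, 196418, 317811, 514229, 832040, 1346269, 2178309, 3524578, 5702887, 9227465, 14930352, 24157817, 39088169, 63245986, 102334155, 165580141, 267914296, 433494437, 701408733, 1134903170, 1836311903, 2971215073, 4807526976, 7778742049, 12586269025, 20365011074, 32951280099, 53316291173, 86267571272, 139583862445
F(55) = 139583862445


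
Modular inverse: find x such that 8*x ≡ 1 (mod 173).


Use the extended Euclidean algorithm on (173, 8); each row r = 173*s + 8*t:
r=173, s=1, t=0
r=8, s=0, t=1
q=21: r=5, s=1, t=-21   [173*(1) + 8*(-21) = 5]
q=1: r=3, s=-1, t=22   [173*(-1) + 8*(22) = 3]
q=1: r=2, s=2, t=-43   [173*(2) + 8*(-43) = 2]
q=1: r=1, s=-3, t=65   [173*(-3) + 8*(65) = 1]
q=2: r=0, s=8, t=-173   [173*(8) + 8*(-173) = 0]
GCD = 1 with t = 65, so 8*(65) ≡ 1 (mod 173)
Inverse = 65 mod 173 = 65
Check: 8 * 65 = 520 ≡ 1 (mod 173)

8^(-1) ≡ 65 (mod 173)


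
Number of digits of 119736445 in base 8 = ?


119736445 in base 8 = 710604175
Number of digits = 9

9 digits (base 8)


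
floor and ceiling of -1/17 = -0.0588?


-1/17 = -0.0588
floor = -1
ceil = 0

floor = -1, ceil = 0


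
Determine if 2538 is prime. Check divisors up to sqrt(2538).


2538 / 2 = 1269 (exact division)
2538 is NOT prime.

No, 2538 is not prime


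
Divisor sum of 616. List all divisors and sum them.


Divisors of 616: 1, 2, 4, 7, 8, 11, 14, 22, 28, 44, 56, 77, 88, 154, 308, 616
Sum = 1 + 2 + 4 + 7 + 8 + 11 + 14 + 22 + 28 + 44 + 56 + 77 + 88 + 154 + 308 + 616 = 1440

σ(616) = 1440


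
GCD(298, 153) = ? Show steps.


298 = 1 * 153 + 145
153 = 1 * 145 + 8
145 = 18 * 8 + 1
8 = 8 * 1 + 0
GCD = 1


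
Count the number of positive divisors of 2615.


2615 = 5^1 × 523^1
d(2615) = (1+1) × (1+1) = 4

4 divisors


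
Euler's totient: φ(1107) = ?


1107 = 3^3 × 41
Prime factors: 3, 41
φ(1107) = 1107 × (1-1/3) × (1-1/41)
= 1107 × 2/3 × 40/41 = 720

φ(1107) = 720


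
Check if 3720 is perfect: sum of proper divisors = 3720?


Proper divisors of 3720: 1, 2, 3, 4, 5, 6, 8, 10, 12, 15, 20, 24, 30, 31, 40, 60, 62, 93, 120, 124, 155, 186, 248, 310, 372, 465, 620, 744, 930, 1240, 1860
Sum = 1 + 2 + 3 + 4 + 5 + 6 + 8 + 10 + 12 + 15 + 20 + 24 + 30 + 31 + 40 + 60 + 62 + 93 + 120 + 124 + 155 + 186 + 248 + 310 + 372 + 465 + 620 + 744 + 930 + 1240 + 1860 = 7800

No, 3720 is not perfect (7800 ≠ 3720)


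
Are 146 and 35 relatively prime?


Euclidean algorithm:
146 = 4 * 35 + 6
35 = 5 * 6 + 5
6 = 1 * 5 + 1
5 = 5 * 1 + 0
GCD(146, 35) = 1

Yes, coprime (GCD = 1)


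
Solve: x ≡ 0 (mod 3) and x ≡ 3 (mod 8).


M = 3*8 = 24
M1 = M/3 = 8, M2 = M/8 = 3
M1^(-1) mod 3 = 2, M2^(-1) mod 8 = 3
x = 0*8*2 + 3*3*3 = 27
27 mod 24 = 3
Check: 3 mod 3 = 0 ✓, 3 mod 8 = 3 ✓

x ≡ 3 (mod 24)


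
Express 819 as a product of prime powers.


819 / 3 = 273
273 / 3 = 91
91 / 7 = 13
13 / 13 = 1
819 = 3^2 × 7 × 13


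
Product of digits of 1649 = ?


1 × 6 × 4 × 9 = 216


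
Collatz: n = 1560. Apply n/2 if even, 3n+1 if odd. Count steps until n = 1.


1560 → 780 → 390 → 195 → 586 → 293 → 880 → 440 → 220 → 110 → 55 → 166 → 83 → 250 → 125 → 376 → 188 → 94 → 47 → 142 → 71 → 214 → 107 → 322 → 161 → 484 → 242 → 121 → 364 → 182 → 91 → 274 → 137 → 412 → 206 → 103 → 310 → 155 → 466 → 233 → 700 → 350 → 175 → 526 → 263 → 790 → 395 → 1186 → 593 → 1780 → 890 → 445 → 1336 → 668 → 334 → 167 → 502 → 251 → 754 → 377 → 1132 → 566 → 283 → 850 → 425 → 1276 → 638 → 319 → 958 → 479 → 1438 → 719 → 2158 → 1079 → 3238 → 1619 → 4858 → 2429 → 7288 → 3644 → 1822 → 911 → 2734 → 1367 → 4102 → 2051 → 6154 → 3077 → 9232 → 4616 → 2308 → 1154 → 577 → 1732 → 866 → 433 → 1300 → 650 → 325 → 976 → 488 → 244 → 122 → 61 → 184 → 92 → 46 → 23 → 70 → 35 → 106 → 53 → 160 → 80 → 40 → 20 → 10 → 5 → 16 → 8 → 4 → 2 → 1
Total steps = 122

122 steps


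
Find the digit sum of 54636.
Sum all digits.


5 + 4 + 6 + 3 + 6 = 24


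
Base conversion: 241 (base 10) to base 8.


241 (base 10) = 241 (decimal)
241 (decimal) = 361 (base 8)


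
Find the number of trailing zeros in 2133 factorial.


floor(2133/5) = 426
floor(2133/25) = 85
floor(2133/125) = 17
floor(2133/625) = 3
Total = 531

531 trailing zeros


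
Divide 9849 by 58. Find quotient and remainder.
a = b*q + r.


9849 = 58 * 169 + 47
Check: 9802 + 47 = 9849

q = 169, r = 47


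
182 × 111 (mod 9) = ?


182 × 111 = 20202
20202 mod 9 = 6


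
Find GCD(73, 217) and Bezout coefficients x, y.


Tabular extended Euclidean (each row: r = 73*s + 217*t):
r=73, s=1, t=0
r=217, s=0, t=1
q=0: r=73, s=1, t=0   [73*(1) + 217*(0) = 73]
q=2: r=71, s=-2, t=1   [73*(-2) + 217*(1) = 71]
q=1: r=2, s=3, t=-1   [73*(3) + 217*(-1) = 2]
q=35: r=1, s=-107, t=36   [73*(-107) + 217*(36) = 1]
q=2: r=0, s=217, t=-73   [73*(217) + 217*(-73) = 0]
GCD = 1; from the row with r=1: x=-107, y=36
Check: 73*(-107) + 217*(36) = -7811 + 7812 = 1

GCD = 1, x = -107, y = 36


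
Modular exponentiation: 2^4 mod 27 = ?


2^1 mod 27 = 2
2^2 mod 27 = 4
2^3 mod 27 = 8
2^4 mod 27 = 16


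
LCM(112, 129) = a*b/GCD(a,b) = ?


GCD(112, 129) = 1
LCM = 112*129/1 = 14448/1 = 14448

LCM = 14448


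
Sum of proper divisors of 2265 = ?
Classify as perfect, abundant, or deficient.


Proper divisors: 1, 3, 5, 15, 151, 453, 755
Sum = 1 + 3 + 5 + 15 + 151 + 453 + 755 = 1383
1383 < 2265 → deficient

s(2265) = 1383 (deficient)


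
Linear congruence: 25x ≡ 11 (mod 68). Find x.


GCD(25, 68) = 1, unique solution
a^(-1) mod 68 = 49
x = 49 * 11 mod 68 = 63

x ≡ 63 (mod 68)


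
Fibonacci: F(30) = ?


Sequence: 1, 1, 2, 3, 5, 8, 13, 21, 34, 55, 89, 144, 233, 377, 610, 987, 1597, 2584, 4181, 6765, 10946, 17711, 28657, 46368, 75025, 121393, 196418, 317811, 514229, 832040
F(30) = 832040


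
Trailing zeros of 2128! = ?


floor(2128/5) = 425
floor(2128/25) = 85
floor(2128/125) = 17
floor(2128/625) = 3
Total = 530

530 trailing zeros


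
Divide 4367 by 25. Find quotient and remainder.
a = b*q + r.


4367 = 25 * 174 + 17
Check: 4350 + 17 = 4367

q = 174, r = 17


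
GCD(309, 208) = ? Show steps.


309 = 1 * 208 + 101
208 = 2 * 101 + 6
101 = 16 * 6 + 5
6 = 1 * 5 + 1
5 = 5 * 1 + 0
GCD = 1


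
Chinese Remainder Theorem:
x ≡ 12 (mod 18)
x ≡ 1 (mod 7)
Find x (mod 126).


M = 18*7 = 126
M1 = M/18 = 7, M2 = M/7 = 18
M1^(-1) mod 18 = 13, M2^(-1) mod 7 = 2
x = 12*7*13 + 1*18*2 = 1128
1128 mod 126 = 120
Check: 120 mod 18 = 12 ✓, 120 mod 7 = 1 ✓

x ≡ 120 (mod 126)


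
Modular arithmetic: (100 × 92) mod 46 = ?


100 × 92 = 9200
9200 mod 46 = 0


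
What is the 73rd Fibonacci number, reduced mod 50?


F(k) mod 50 for k=1..73:
1, 1, 2, 3, 5, 8, 13, 21, 34, 5, 39, 44, 33, 27, 10, 37, 47, 34, 31, 15, 46, 11, 7, 18, 25, 43, 18, 11, 29, 40, 19, 9, 28, 37, 15, 2, 17, 19, 36, 5, 41, 46, 37, 33, 20, 3, 23, 26, 49, 25, 24, 49, 23, 22, 45, 17, 12, 29, 41, 20, 11, 31, 42, 23, 15, 38, 3, 41, 44, 35, 29, 14, 43
F(73) mod 50 = 43


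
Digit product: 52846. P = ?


5 × 2 × 8 × 4 × 6 = 1920


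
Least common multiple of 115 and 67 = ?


GCD(115, 67) = 1
LCM = 115*67/1 = 7705/1 = 7705

LCM = 7705


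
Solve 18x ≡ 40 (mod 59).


GCD(18, 59) = 1, unique solution
a^(-1) mod 59 = 23
x = 23 * 40 mod 59 = 35

x ≡ 35 (mod 59)


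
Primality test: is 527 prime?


527 / 17 = 31 (exact division)
527 is NOT prime.

No, 527 is not prime


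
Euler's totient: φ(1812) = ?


1812 = 2^2 × 3 × 151
Prime factors: 2, 3, 151
φ(1812) = 1812 × (1-1/2) × (1-1/3) × (1-1/151)
= 1812 × 1/2 × 2/3 × 150/151 = 600

φ(1812) = 600


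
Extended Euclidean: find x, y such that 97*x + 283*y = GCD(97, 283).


Tabular extended Euclidean (each row: r = 97*s + 283*t):
r=97, s=1, t=0
r=283, s=0, t=1
q=0: r=97, s=1, t=0   [97*(1) + 283*(0) = 97]
q=2: r=89, s=-2, t=1   [97*(-2) + 283*(1) = 89]
q=1: r=8, s=3, t=-1   [97*(3) + 283*(-1) = 8]
q=11: r=1, s=-35, t=12   [97*(-35) + 283*(12) = 1]
q=8: r=0, s=283, t=-97   [97*(283) + 283*(-97) = 0]
GCD = 1; from the row with r=1: x=-35, y=12
Check: 97*(-35) + 283*(12) = -3395 + 3396 = 1

GCD = 1, x = -35, y = 12


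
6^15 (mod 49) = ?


6^1 mod 49 = 6
6^2 mod 49 = 36
6^3 mod 49 = 20
6^4 mod 49 = 22
6^5 mod 49 = 34
6^6 mod 49 = 8
6^7 mod 49 = 48
6^8 mod 49 = 43
6^9 mod 49 = 13
6^10 mod 49 = 29
6^11 mod 49 = 27
6^12 mod 49 = 15
6^13 mod 49 = 41
6^14 mod 49 = 1
6^15 mod 49 = 6


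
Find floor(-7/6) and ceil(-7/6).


-7/6 = -1.1667
floor = -2
ceil = -1

floor = -2, ceil = -1


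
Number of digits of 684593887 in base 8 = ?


684593887 in base 8 = 5063411337
Number of digits = 10

10 digits (base 8)


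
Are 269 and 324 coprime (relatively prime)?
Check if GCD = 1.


Euclidean algorithm:
324 = 1 * 269 + 55
269 = 4 * 55 + 49
55 = 1 * 49 + 6
49 = 8 * 6 + 1
6 = 6 * 1 + 0
GCD(269, 324) = 1

Yes, coprime (GCD = 1)


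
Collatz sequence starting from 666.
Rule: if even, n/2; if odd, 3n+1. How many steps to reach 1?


666 → 333 → 1000 → 500 → 250 → 125 → 376 → 188 → 94 → 47 → 142 → 71 → 214 → 107 → 322 → 161 → 484 → 242 → 121 → 364 → 182 → 91 → 274 → 137 → 412 → 206 → 103 → 310 → 155 → 466 → 233 → 700 → 350 → 175 → 526 → 263 → 790 → 395 → 1186 → 593 → 1780 → 890 → 445 → 1336 → 668 → 334 → 167 → 502 → 251 → 754 → 377 → 1132 → 566 → 283 → 850 → 425 → 1276 → 638 → 319 → 958 → 479 → 1438 → 719 → 2158 → 1079 → 3238 → 1619 → 4858 → 2429 → 7288 → 3644 → 1822 → 911 → 2734 → 1367 → 4102 → 2051 → 6154 → 3077 → 9232 → 4616 → 2308 → 1154 → 577 → 1732 → 866 → 433 → 1300 → 650 → 325 → 976 → 488 → 244 → 122 → 61 → 184 → 92 → 46 → 23 → 70 → 35 → 106 → 53 → 160 → 80 → 40 → 20 → 10 → 5 → 16 → 8 → 4 → 2 → 1
Total steps = 113

113 steps


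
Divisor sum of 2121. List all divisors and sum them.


Divisors of 2121: 1, 3, 7, 21, 101, 303, 707, 2121
Sum = 1 + 3 + 7 + 21 + 101 + 303 + 707 + 2121 = 3264

σ(2121) = 3264


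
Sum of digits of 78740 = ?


7 + 8 + 7 + 4 + 0 = 26


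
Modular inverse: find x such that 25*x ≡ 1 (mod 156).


Use the extended Euclidean algorithm on (156, 25); each row r = 156*s + 25*t:
r=156, s=1, t=0
r=25, s=0, t=1
q=6: r=6, s=1, t=-6   [156*(1) + 25*(-6) = 6]
q=4: r=1, s=-4, t=25   [156*(-4) + 25*(25) = 1]
q=6: r=0, s=25, t=-156   [156*(25) + 25*(-156) = 0]
GCD = 1 with t = 25, so 25*(25) ≡ 1 (mod 156)
Inverse = 25 mod 156 = 25
Check: 25 * 25 = 625 ≡ 1 (mod 156)

25^(-1) ≡ 25 (mod 156)


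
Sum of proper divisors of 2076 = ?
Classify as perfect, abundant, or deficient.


Proper divisors: 1, 2, 3, 4, 6, 12, 173, 346, 519, 692, 1038
Sum = 1 + 2 + 3 + 4 + 6 + 12 + 173 + 346 + 519 + 692 + 1038 = 2796
2796 > 2076 → abundant

s(2076) = 2796 (abundant)


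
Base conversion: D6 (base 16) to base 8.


D6 (base 16) = 214 (decimal)
214 (decimal) = 326 (base 8)


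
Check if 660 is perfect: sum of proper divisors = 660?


Proper divisors of 660: 1, 2, 3, 4, 5, 6, 10, 11, 12, 15, 20, 22, 30, 33, 44, 55, 60, 66, 110, 132, 165, 220, 330
Sum = 1 + 2 + 3 + 4 + 5 + 6 + 10 + 11 + 12 + 15 + 20 + 22 + 30 + 33 + 44 + 55 + 60 + 66 + 110 + 132 + 165 + 220 + 330 = 1356

No, 660 is not perfect (1356 ≠ 660)


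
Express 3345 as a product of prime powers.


3345 / 3 = 1115
1115 / 5 = 223
223 / 223 = 1
3345 = 3 × 5 × 223


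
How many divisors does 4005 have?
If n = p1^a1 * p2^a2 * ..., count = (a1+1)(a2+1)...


4005 = 3^2 × 5^1 × 89^1
d(4005) = (2+1) × (1+1) × (1+1) = 12

12 divisors


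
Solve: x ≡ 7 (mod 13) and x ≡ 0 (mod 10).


M = 13*10 = 130
M1 = M/13 = 10, M2 = M/10 = 13
M1^(-1) mod 13 = 4, M2^(-1) mod 10 = 7
x = 7*10*4 + 0*13*7 = 280
280 mod 130 = 20
Check: 20 mod 13 = 7 ✓, 20 mod 10 = 0 ✓

x ≡ 20 (mod 130)


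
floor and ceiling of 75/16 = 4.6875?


75/16 = 4.6875
floor = 4
ceil = 5

floor = 4, ceil = 5


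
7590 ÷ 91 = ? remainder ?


7590 = 91 * 83 + 37
Check: 7553 + 37 = 7590

q = 83, r = 37


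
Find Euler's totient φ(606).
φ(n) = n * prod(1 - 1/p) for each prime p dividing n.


606 = 2 × 3 × 101
Prime factors: 2, 3, 101
φ(606) = 606 × (1-1/2) × (1-1/3) × (1-1/101)
= 606 × 1/2 × 2/3 × 100/101 = 200

φ(606) = 200


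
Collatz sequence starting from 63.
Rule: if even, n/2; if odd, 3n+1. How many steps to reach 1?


63 → 190 → 95 → 286 → 143 → 430 → 215 → 646 → 323 → 970 → 485 → 1456 → 728 → 364 → 182 → 91 → 274 → 137 → 412 → 206 → 103 → 310 → 155 → 466 → 233 → 700 → 350 → 175 → 526 → 263 → 790 → 395 → 1186 → 593 → 1780 → 890 → 445 → 1336 → 668 → 334 → 167 → 502 → 251 → 754 → 377 → 1132 → 566 → 283 → 850 → 425 → 1276 → 638 → 319 → 958 → 479 → 1438 → 719 → 2158 → 1079 → 3238 → 1619 → 4858 → 2429 → 7288 → 3644 → 1822 → 911 → 2734 → 1367 → 4102 → 2051 → 6154 → 3077 → 9232 → 4616 → 2308 → 1154 → 577 → 1732 → 866 → 433 → 1300 → 650 → 325 → 976 → 488 → 244 → 122 → 61 → 184 → 92 → 46 → 23 → 70 → 35 → 106 → 53 → 160 → 80 → 40 → 20 → 10 → 5 → 16 → 8 → 4 → 2 → 1
Total steps = 107

107 steps


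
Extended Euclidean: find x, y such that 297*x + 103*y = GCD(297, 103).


Tabular extended Euclidean (each row: r = 297*s + 103*t):
r=297, s=1, t=0
r=103, s=0, t=1
q=2: r=91, s=1, t=-2   [297*(1) + 103*(-2) = 91]
q=1: r=12, s=-1, t=3   [297*(-1) + 103*(3) = 12]
q=7: r=7, s=8, t=-23   [297*(8) + 103*(-23) = 7]
q=1: r=5, s=-9, t=26   [297*(-9) + 103*(26) = 5]
q=1: r=2, s=17, t=-49   [297*(17) + 103*(-49) = 2]
q=2: r=1, s=-43, t=124   [297*(-43) + 103*(124) = 1]
q=2: r=0, s=103, t=-297   [297*(103) + 103*(-297) = 0]
GCD = 1; from the row with r=1: x=-43, y=124
Check: 297*(-43) + 103*(124) = -12771 + 12772 = 1

GCD = 1, x = -43, y = 124


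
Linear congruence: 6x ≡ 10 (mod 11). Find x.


GCD(6, 11) = 1, unique solution
a^(-1) mod 11 = 2
x = 2 * 10 mod 11 = 9

x ≡ 9 (mod 11)


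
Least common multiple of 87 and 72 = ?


GCD(87, 72) = 3
LCM = 87*72/3 = 6264/3 = 2088

LCM = 2088


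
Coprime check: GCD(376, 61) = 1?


Euclidean algorithm:
376 = 6 * 61 + 10
61 = 6 * 10 + 1
10 = 10 * 1 + 0
GCD(376, 61) = 1

Yes, coprime (GCD = 1)


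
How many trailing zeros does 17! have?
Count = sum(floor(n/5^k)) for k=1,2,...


floor(17/5) = 3
Total = 3

3 trailing zeros


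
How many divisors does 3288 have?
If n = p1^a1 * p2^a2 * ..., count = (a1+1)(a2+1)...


3288 = 2^3 × 3^1 × 137^1
d(3288) = (3+1) × (1+1) × (1+1) = 16

16 divisors


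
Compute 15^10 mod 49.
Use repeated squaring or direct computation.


15^1 mod 49 = 15
15^2 mod 49 = 29
15^3 mod 49 = 43
15^4 mod 49 = 8
15^5 mod 49 = 22
15^6 mod 49 = 36
15^7 mod 49 = 1
15^8 mod 49 = 15
15^9 mod 49 = 29
15^10 mod 49 = 43


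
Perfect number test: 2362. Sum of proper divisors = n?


Proper divisors of 2362: 1, 2, 1181
Sum = 1 + 2 + 1181 = 1184

No, 2362 is not perfect (1184 ≠ 2362)


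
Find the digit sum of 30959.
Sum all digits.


3 + 0 + 9 + 5 + 9 = 26


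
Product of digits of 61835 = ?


6 × 1 × 8 × 3 × 5 = 720


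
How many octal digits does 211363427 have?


211363427 in base 8 = 1446223143
Number of digits = 10

10 digits (base 8)


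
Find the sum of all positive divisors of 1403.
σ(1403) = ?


Divisors of 1403: 1, 23, 61, 1403
Sum = 1 + 23 + 61 + 1403 = 1488

σ(1403) = 1488


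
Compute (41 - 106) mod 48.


41 - 106 = -65
-65 mod 48 = 31


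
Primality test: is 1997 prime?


Check divisors up to sqrt(1997) = 44.6878
No divisors found.
1997 is prime.

Yes, 1997 is prime


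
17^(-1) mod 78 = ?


Use the extended Euclidean algorithm on (78, 17); each row r = 78*s + 17*t:
r=78, s=1, t=0
r=17, s=0, t=1
q=4: r=10, s=1, t=-4   [78*(1) + 17*(-4) = 10]
q=1: r=7, s=-1, t=5   [78*(-1) + 17*(5) = 7]
q=1: r=3, s=2, t=-9   [78*(2) + 17*(-9) = 3]
q=2: r=1, s=-5, t=23   [78*(-5) + 17*(23) = 1]
q=3: r=0, s=17, t=-78   [78*(17) + 17*(-78) = 0]
GCD = 1 with t = 23, so 17*(23) ≡ 1 (mod 78)
Inverse = 23 mod 78 = 23
Check: 17 * 23 = 391 ≡ 1 (mod 78)

17^(-1) ≡ 23 (mod 78)


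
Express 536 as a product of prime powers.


536 / 2 = 268
268 / 2 = 134
134 / 2 = 67
67 / 67 = 1
536 = 2^3 × 67


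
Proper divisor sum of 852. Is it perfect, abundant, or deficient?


Proper divisors: 1, 2, 3, 4, 6, 12, 71, 142, 213, 284, 426
Sum = 1 + 2 + 3 + 4 + 6 + 12 + 71 + 142 + 213 + 284 + 426 = 1164
1164 > 852 → abundant

s(852) = 1164 (abundant)


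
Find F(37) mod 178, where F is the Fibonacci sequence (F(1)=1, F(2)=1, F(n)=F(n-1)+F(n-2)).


F(k) mod 178 for k=1..37:
1, 1, 2, 3, 5, 8, 13, 21, 34, 55, 89, 144, 55, 21, 76, 97, 173, 92, 87, 1, 88, 89, 177, 88, 87, 175, 84, 81, 165, 68, 55, 123, 0, 123, 123, 68, 13
F(37) mod 178 = 13


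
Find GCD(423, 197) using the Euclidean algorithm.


423 = 2 * 197 + 29
197 = 6 * 29 + 23
29 = 1 * 23 + 6
23 = 3 * 6 + 5
6 = 1 * 5 + 1
5 = 5 * 1 + 0
GCD = 1


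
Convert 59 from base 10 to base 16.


59 (base 10) = 59 (decimal)
59 (decimal) = 3B (base 16)


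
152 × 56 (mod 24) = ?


152 × 56 = 8512
8512 mod 24 = 16


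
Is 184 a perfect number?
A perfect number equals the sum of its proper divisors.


Proper divisors of 184: 1, 2, 4, 8, 23, 46, 92
Sum = 1 + 2 + 4 + 8 + 23 + 46 + 92 = 176

No, 184 is not perfect (176 ≠ 184)


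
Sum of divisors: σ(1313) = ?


Divisors of 1313: 1, 13, 101, 1313
Sum = 1 + 13 + 101 + 1313 = 1428

σ(1313) = 1428


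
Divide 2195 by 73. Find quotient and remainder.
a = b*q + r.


2195 = 73 * 30 + 5
Check: 2190 + 5 = 2195

q = 30, r = 5


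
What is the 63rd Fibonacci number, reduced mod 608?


F(k) mod 608 for k=1..63:
1, 1, 2, 3, 5, 8, 13, 21, 34, 55, 89, 144, 233, 377, 2, 379, 381, 152, 533, 77, 2, 79, 81, 160, 241, 401, 34, 435, 469, 296, 157, 453, 2, 455, 457, 304, 153, 457, 2, 459, 461, 312, 165, 477, 34, 511, 545, 448, 385, 225, 2, 227, 229, 456, 77, 533, 2, 535, 537, 464, 393, 249, 34
F(63) mod 608 = 34


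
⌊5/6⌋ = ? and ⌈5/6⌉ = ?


5/6 = 0.8333
floor = 0
ceil = 1

floor = 0, ceil = 1


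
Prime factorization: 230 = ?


230 / 2 = 115
115 / 5 = 23
23 / 23 = 1
230 = 2 × 5 × 23


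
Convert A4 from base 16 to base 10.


A4 (base 16) = 164 (decimal)
164 (decimal) = 164 (base 10)


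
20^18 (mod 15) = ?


20^1 mod 15 = 5
20^2 mod 15 = 10
20^3 mod 15 = 5
20^4 mod 15 = 10
20^5 mod 15 = 5
20^6 mod 15 = 10
20^7 mod 15 = 5
20^8 mod 15 = 10
20^9 mod 15 = 5
20^10 mod 15 = 10
20^11 mod 15 = 5
20^12 mod 15 = 10
20^13 mod 15 = 5
20^14 mod 15 = 10
20^15 mod 15 = 5
20^16 mod 15 = 10
20^17 mod 15 = 5
20^18 mod 15 = 10


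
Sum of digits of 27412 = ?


2 + 7 + 4 + 1 + 2 = 16


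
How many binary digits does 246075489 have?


246075489 in base 2 = 1110101010101101000001100001
Number of digits = 28

28 digits (base 2)


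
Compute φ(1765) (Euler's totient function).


1765 = 5 × 353
Prime factors: 5, 353
φ(1765) = 1765 × (1-1/5) × (1-1/353)
= 1765 × 4/5 × 352/353 = 1408

φ(1765) = 1408


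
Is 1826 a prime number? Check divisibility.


1826 / 2 = 913 (exact division)
1826 is NOT prime.

No, 1826 is not prime


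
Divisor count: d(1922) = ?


1922 = 2^1 × 31^2
d(1922) = (1+1) × (2+1) = 6

6 divisors


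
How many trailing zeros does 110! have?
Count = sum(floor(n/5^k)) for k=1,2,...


floor(110/5) = 22
floor(110/25) = 4
Total = 26

26 trailing zeros


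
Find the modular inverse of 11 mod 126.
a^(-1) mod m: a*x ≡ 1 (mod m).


Use the extended Euclidean algorithm on (126, 11); each row r = 126*s + 11*t:
r=126, s=1, t=0
r=11, s=0, t=1
q=11: r=5, s=1, t=-11   [126*(1) + 11*(-11) = 5]
q=2: r=1, s=-2, t=23   [126*(-2) + 11*(23) = 1]
q=5: r=0, s=11, t=-126   [126*(11) + 11*(-126) = 0]
GCD = 1 with t = 23, so 11*(23) ≡ 1 (mod 126)
Inverse = 23 mod 126 = 23
Check: 11 * 23 = 253 ≡ 1 (mod 126)

11^(-1) ≡ 23 (mod 126)


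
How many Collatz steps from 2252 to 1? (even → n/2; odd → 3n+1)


2252 → 1126 → 563 → 1690 → 845 → 2536 → 1268 → 634 → 317 → 952 → 476 → 238 → 119 → 358 → 179 → 538 → 269 → 808 → 404 → 202 → 101 → 304 → 152 → 76 → 38 → 19 → 58 → 29 → 88 → 44 → 22 → 11 → 34 → 17 → 52 → 26 → 13 → 40 → 20 → 10 → 5 → 16 → 8 → 4 → 2 → 1
Total steps = 45

45 steps


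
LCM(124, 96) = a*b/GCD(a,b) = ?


GCD(124, 96) = 4
LCM = 124*96/4 = 11904/4 = 2976

LCM = 2976


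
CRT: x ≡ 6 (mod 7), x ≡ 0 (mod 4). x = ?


M = 7*4 = 28
M1 = M/7 = 4, M2 = M/4 = 7
M1^(-1) mod 7 = 2, M2^(-1) mod 4 = 3
x = 6*4*2 + 0*7*3 = 48
48 mod 28 = 20
Check: 20 mod 7 = 6 ✓, 20 mod 4 = 0 ✓

x ≡ 20 (mod 28)


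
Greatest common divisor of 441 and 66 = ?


441 = 6 * 66 + 45
66 = 1 * 45 + 21
45 = 2 * 21 + 3
21 = 7 * 3 + 0
GCD = 3


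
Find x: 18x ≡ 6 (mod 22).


GCD(18, 22) = 2 divides 6
Divide: 9x ≡ 3 (mod 11)
x ≡ 4 (mod 11)


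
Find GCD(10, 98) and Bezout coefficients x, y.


Tabular extended Euclidean (each row: r = 10*s + 98*t):
r=10, s=1, t=0
r=98, s=0, t=1
q=0: r=10, s=1, t=0   [10*(1) + 98*(0) = 10]
q=9: r=8, s=-9, t=1   [10*(-9) + 98*(1) = 8]
q=1: r=2, s=10, t=-1   [10*(10) + 98*(-1) = 2]
q=4: r=0, s=-49, t=5   [10*(-49) + 98*(5) = 0]
GCD = 2; from the row with r=2: x=10, y=-1
Check: 10*(10) + 98*(-1) = 100 - 98 = 2

GCD = 2, x = 10, y = -1


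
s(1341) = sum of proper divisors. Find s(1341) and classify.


Proper divisors: 1, 3, 9, 149, 447
Sum = 1 + 3 + 9 + 149 + 447 = 609
609 < 1341 → deficient

s(1341) = 609 (deficient)


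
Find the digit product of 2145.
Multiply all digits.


2 × 1 × 4 × 5 = 40


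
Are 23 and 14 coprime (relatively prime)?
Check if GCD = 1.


Euclidean algorithm:
23 = 1 * 14 + 9
14 = 1 * 9 + 5
9 = 1 * 5 + 4
5 = 1 * 4 + 1
4 = 4 * 1 + 0
GCD(23, 14) = 1

Yes, coprime (GCD = 1)


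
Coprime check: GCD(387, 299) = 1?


Euclidean algorithm:
387 = 1 * 299 + 88
299 = 3 * 88 + 35
88 = 2 * 35 + 18
35 = 1 * 18 + 17
18 = 1 * 17 + 1
17 = 17 * 1 + 0
GCD(387, 299) = 1

Yes, coprime (GCD = 1)


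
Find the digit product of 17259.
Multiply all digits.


1 × 7 × 2 × 5 × 9 = 630


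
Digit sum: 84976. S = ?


8 + 4 + 9 + 7 + 6 = 34


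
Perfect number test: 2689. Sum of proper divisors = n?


Proper divisors of 2689: 1
Sum = 1 = 1

No, 2689 is not perfect (1 ≠ 2689)


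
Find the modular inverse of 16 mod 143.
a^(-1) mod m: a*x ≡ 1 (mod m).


Use the extended Euclidean algorithm on (143, 16); each row r = 143*s + 16*t:
r=143, s=1, t=0
r=16, s=0, t=1
q=8: r=15, s=1, t=-8   [143*(1) + 16*(-8) = 15]
q=1: r=1, s=-1, t=9   [143*(-1) + 16*(9) = 1]
q=15: r=0, s=16, t=-143   [143*(16) + 16*(-143) = 0]
GCD = 1 with t = 9, so 16*(9) ≡ 1 (mod 143)
Inverse = 9 mod 143 = 9
Check: 16 * 9 = 144 ≡ 1 (mod 143)

16^(-1) ≡ 9 (mod 143)


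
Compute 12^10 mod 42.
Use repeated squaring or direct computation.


12^1 mod 42 = 12
12^2 mod 42 = 18
12^3 mod 42 = 6
12^4 mod 42 = 30
12^5 mod 42 = 24
12^6 mod 42 = 36
12^7 mod 42 = 12
12^8 mod 42 = 18
12^9 mod 42 = 6
12^10 mod 42 = 30


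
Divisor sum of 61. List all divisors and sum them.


Divisors of 61: 1, 61
Sum = 1 + 61 = 62

σ(61) = 62


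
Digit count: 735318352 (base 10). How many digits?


735318352 has 9 digits in base 10
floor(log10(735318352)) + 1 = floor(8.8665) + 1 = 9

9 digits (base 10)


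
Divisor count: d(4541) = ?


4541 = 19^1 × 239^1
d(4541) = (1+1) × (1+1) = 4

4 divisors


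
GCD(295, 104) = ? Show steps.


295 = 2 * 104 + 87
104 = 1 * 87 + 17
87 = 5 * 17 + 2
17 = 8 * 2 + 1
2 = 2 * 1 + 0
GCD = 1


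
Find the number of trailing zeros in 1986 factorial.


floor(1986/5) = 397
floor(1986/25) = 79
floor(1986/125) = 15
floor(1986/625) = 3
Total = 494

494 trailing zeros


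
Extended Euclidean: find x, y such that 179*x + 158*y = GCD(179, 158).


Tabular extended Euclidean (each row: r = 179*s + 158*t):
r=179, s=1, t=0
r=158, s=0, t=1
q=1: r=21, s=1, t=-1   [179*(1) + 158*(-1) = 21]
q=7: r=11, s=-7, t=8   [179*(-7) + 158*(8) = 11]
q=1: r=10, s=8, t=-9   [179*(8) + 158*(-9) = 10]
q=1: r=1, s=-15, t=17   [179*(-15) + 158*(17) = 1]
q=10: r=0, s=158, t=-179   [179*(158) + 158*(-179) = 0]
GCD = 1; from the row with r=1: x=-15, y=17
Check: 179*(-15) + 158*(17) = -2685 + 2686 = 1

GCD = 1, x = -15, y = 17


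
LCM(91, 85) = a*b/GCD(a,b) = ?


GCD(91, 85) = 1
LCM = 91*85/1 = 7735/1 = 7735

LCM = 7735


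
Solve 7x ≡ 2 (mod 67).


GCD(7, 67) = 1, unique solution
a^(-1) mod 67 = 48
x = 48 * 2 mod 67 = 29

x ≡ 29 (mod 67)


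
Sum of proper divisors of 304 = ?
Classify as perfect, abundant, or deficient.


Proper divisors: 1, 2, 4, 8, 16, 19, 38, 76, 152
Sum = 1 + 2 + 4 + 8 + 16 + 19 + 38 + 76 + 152 = 316
316 > 304 → abundant

s(304) = 316 (abundant)


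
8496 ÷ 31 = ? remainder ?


8496 = 31 * 274 + 2
Check: 8494 + 2 = 8496

q = 274, r = 2


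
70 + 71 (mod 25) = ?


70 + 71 = 141
141 mod 25 = 16


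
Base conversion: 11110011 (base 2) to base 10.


11110011 (base 2) = 243 (decimal)
243 (decimal) = 243 (base 10)


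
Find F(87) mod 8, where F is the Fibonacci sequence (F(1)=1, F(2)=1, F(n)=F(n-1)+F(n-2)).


F(k) mod 8 for k=1..87:
1, 1, 2, 3, 5, 0, 5, 5, 2, 7, 1, 0, 1, 1, 2, 3, 5, 0, 5, 5, 2, 7, 1, 0, 1, 1, 2, 3, 5, 0, 5, 5, 2, 7, 1, 0, 1, 1, 2, 3, 5, 0, 5, 5, 2, 7, 1, 0, 1, 1, 2, 3, 5, 0, 5, 5, 2, 7, 1, 0, 1, 1, 2, 3, 5, 0, 5, 5, 2, 7, 1, 0, 1, 1, 2, 3, 5, 0, 5, 5, 2, 7, 1, 0, 1, 1, 2
F(87) mod 8 = 2


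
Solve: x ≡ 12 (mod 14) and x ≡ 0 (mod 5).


M = 14*5 = 70
M1 = M/14 = 5, M2 = M/5 = 14
M1^(-1) mod 14 = 3, M2^(-1) mod 5 = 4
x = 12*5*3 + 0*14*4 = 180
180 mod 70 = 40
Check: 40 mod 14 = 12 ✓, 40 mod 5 = 0 ✓

x ≡ 40 (mod 70)


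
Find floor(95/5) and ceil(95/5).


95/5 = 19.0000
floor = 19
ceil = 19

floor = 19, ceil = 19


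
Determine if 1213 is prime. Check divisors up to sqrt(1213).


Check divisors up to sqrt(1213) = 34.8281
No divisors found.
1213 is prime.

Yes, 1213 is prime


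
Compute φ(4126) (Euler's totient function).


4126 = 2 × 2063
Prime factors: 2, 2063
φ(4126) = 4126 × (1-1/2) × (1-1/2063)
= 4126 × 1/2 × 2062/2063 = 2062

φ(4126) = 2062


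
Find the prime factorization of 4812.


4812 / 2 = 2406
2406 / 2 = 1203
1203 / 3 = 401
401 / 401 = 1
4812 = 2^2 × 3 × 401


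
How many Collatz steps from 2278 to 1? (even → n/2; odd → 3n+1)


2278 → 1139 → 3418 → 1709 → 5128 → 2564 → 1282 → 641 → 1924 → 962 → 481 → 1444 → 722 → 361 → 1084 → 542 → 271 → 814 → 407 → 1222 → 611 → 1834 → 917 → 2752 → 1376 → 688 → 344 → 172 → 86 → 43 → 130 → 65 → 196 → 98 → 49 → 148 → 74 → 37 → 112 → 56 → 28 → 14 → 7 → 22 → 11 → 34 → 17 → 52 → 26 → 13 → 40 → 20 → 10 → 5 → 16 → 8 → 4 → 2 → 1
Total steps = 58

58 steps


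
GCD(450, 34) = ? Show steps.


450 = 13 * 34 + 8
34 = 4 * 8 + 2
8 = 4 * 2 + 0
GCD = 2


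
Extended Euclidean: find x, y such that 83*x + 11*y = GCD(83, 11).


Tabular extended Euclidean (each row: r = 83*s + 11*t):
r=83, s=1, t=0
r=11, s=0, t=1
q=7: r=6, s=1, t=-7   [83*(1) + 11*(-7) = 6]
q=1: r=5, s=-1, t=8   [83*(-1) + 11*(8) = 5]
q=1: r=1, s=2, t=-15   [83*(2) + 11*(-15) = 1]
q=5: r=0, s=-11, t=83   [83*(-11) + 11*(83) = 0]
GCD = 1; from the row with r=1: x=2, y=-15
Check: 83*(2) + 11*(-15) = 166 - 165 = 1

GCD = 1, x = 2, y = -15


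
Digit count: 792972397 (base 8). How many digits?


792972397 in base 8 = 5720746155
Number of digits = 10

10 digits (base 8)


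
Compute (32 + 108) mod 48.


32 + 108 = 140
140 mod 48 = 44


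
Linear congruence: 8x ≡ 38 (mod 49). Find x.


GCD(8, 49) = 1, unique solution
a^(-1) mod 49 = 43
x = 43 * 38 mod 49 = 17

x ≡ 17 (mod 49)


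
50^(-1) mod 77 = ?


Use the extended Euclidean algorithm on (77, 50); each row r = 77*s + 50*t:
r=77, s=1, t=0
r=50, s=0, t=1
q=1: r=27, s=1, t=-1   [77*(1) + 50*(-1) = 27]
q=1: r=23, s=-1, t=2   [77*(-1) + 50*(2) = 23]
q=1: r=4, s=2, t=-3   [77*(2) + 50*(-3) = 4]
q=5: r=3, s=-11, t=17   [77*(-11) + 50*(17) = 3]
q=1: r=1, s=13, t=-20   [77*(13) + 50*(-20) = 1]
q=3: r=0, s=-50, t=77   [77*(-50) + 50*(77) = 0]
GCD = 1 with t = -20, so 50*(-20) ≡ 1 (mod 77)
Inverse = -20 mod 77 = 57
Check: 50 * 57 = 2850 ≡ 1 (mod 77)

50^(-1) ≡ 57 (mod 77)


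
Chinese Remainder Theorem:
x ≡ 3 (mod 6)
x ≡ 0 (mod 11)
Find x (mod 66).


M = 6*11 = 66
M1 = M/6 = 11, M2 = M/11 = 6
M1^(-1) mod 6 = 5, M2^(-1) mod 11 = 2
x = 3*11*5 + 0*6*2 = 165
165 mod 66 = 33
Check: 33 mod 6 = 3 ✓, 33 mod 11 = 0 ✓

x ≡ 33 (mod 66)


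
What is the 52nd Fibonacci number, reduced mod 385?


F(k) mod 385 for k=1..52:
1, 1, 2, 3, 5, 8, 13, 21, 34, 55, 89, 144, 233, 377, 225, 217, 57, 274, 331, 220, 166, 1, 167, 168, 335, 118, 68, 186, 254, 55, 309, 364, 288, 267, 170, 52, 222, 274, 111, 0, 111, 111, 222, 333, 170, 118, 288, 21, 309, 330, 254, 199
F(52) mod 385 = 199


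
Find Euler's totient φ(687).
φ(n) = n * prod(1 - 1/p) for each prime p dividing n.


687 = 3 × 229
Prime factors: 3, 229
φ(687) = 687 × (1-1/3) × (1-1/229)
= 687 × 2/3 × 228/229 = 456

φ(687) = 456


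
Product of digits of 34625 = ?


3 × 4 × 6 × 2 × 5 = 720


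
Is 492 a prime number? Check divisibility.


492 / 2 = 246 (exact division)
492 is NOT prime.

No, 492 is not prime


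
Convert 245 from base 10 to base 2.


245 (base 10) = 245 (decimal)
245 (decimal) = 11110101 (base 2)


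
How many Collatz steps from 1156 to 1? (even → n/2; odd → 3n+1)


1156 → 578 → 289 → 868 → 434 → 217 → 652 → 326 → 163 → 490 → 245 → 736 → 368 → 184 → 92 → 46 → 23 → 70 → 35 → 106 → 53 → 160 → 80 → 40 → 20 → 10 → 5 → 16 → 8 → 4 → 2 → 1
Total steps = 31

31 steps


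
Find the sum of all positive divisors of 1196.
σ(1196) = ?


Divisors of 1196: 1, 2, 4, 13, 23, 26, 46, 52, 92, 299, 598, 1196
Sum = 1 + 2 + 4 + 13 + 23 + 26 + 46 + 52 + 92 + 299 + 598 + 1196 = 2352

σ(1196) = 2352


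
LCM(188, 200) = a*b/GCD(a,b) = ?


GCD(188, 200) = 4
LCM = 188*200/4 = 37600/4 = 9400

LCM = 9400


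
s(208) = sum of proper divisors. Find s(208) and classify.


Proper divisors: 1, 2, 4, 8, 13, 16, 26, 52, 104
Sum = 1 + 2 + 4 + 8 + 13 + 16 + 26 + 52 + 104 = 226
226 > 208 → abundant

s(208) = 226 (abundant)


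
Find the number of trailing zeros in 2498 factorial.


floor(2498/5) = 499
floor(2498/25) = 99
floor(2498/125) = 19
floor(2498/625) = 3
Total = 620

620 trailing zeros


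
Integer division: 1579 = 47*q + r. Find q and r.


1579 = 47 * 33 + 28
Check: 1551 + 28 = 1579

q = 33, r = 28


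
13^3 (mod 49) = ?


13^1 mod 49 = 13
13^2 mod 49 = 22
13^3 mod 49 = 41


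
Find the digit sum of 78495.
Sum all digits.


7 + 8 + 4 + 9 + 5 = 33


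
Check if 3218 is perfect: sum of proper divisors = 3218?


Proper divisors of 3218: 1, 2, 1609
Sum = 1 + 2 + 1609 = 1612

No, 3218 is not perfect (1612 ≠ 3218)


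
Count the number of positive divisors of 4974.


4974 = 2^1 × 3^1 × 829^1
d(4974) = (1+1) × (1+1) × (1+1) = 8

8 divisors


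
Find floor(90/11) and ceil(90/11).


90/11 = 8.1818
floor = 8
ceil = 9

floor = 8, ceil = 9


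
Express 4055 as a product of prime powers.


4055 / 5 = 811
811 / 811 = 1
4055 = 5 × 811


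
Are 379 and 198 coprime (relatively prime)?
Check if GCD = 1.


Euclidean algorithm:
379 = 1 * 198 + 181
198 = 1 * 181 + 17
181 = 10 * 17 + 11
17 = 1 * 11 + 6
11 = 1 * 6 + 5
6 = 1 * 5 + 1
5 = 5 * 1 + 0
GCD(379, 198) = 1

Yes, coprime (GCD = 1)


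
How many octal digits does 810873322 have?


810873322 in base 8 = 6025170752
Number of digits = 10

10 digits (base 8)


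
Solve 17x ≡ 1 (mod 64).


GCD(17, 64) = 1, unique solution
a^(-1) mod 64 = 49
x = 49 * 1 mod 64 = 49

x ≡ 49 (mod 64)


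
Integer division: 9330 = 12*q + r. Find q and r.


9330 = 12 * 777 + 6
Check: 9324 + 6 = 9330

q = 777, r = 6


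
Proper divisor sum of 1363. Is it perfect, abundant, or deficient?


Proper divisors: 1, 29, 47
Sum = 1 + 29 + 47 = 77
77 < 1363 → deficient

s(1363) = 77 (deficient)


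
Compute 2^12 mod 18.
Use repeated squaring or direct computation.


2^1 mod 18 = 2
2^2 mod 18 = 4
2^3 mod 18 = 8
2^4 mod 18 = 16
2^5 mod 18 = 14
2^6 mod 18 = 10
2^7 mod 18 = 2
2^8 mod 18 = 4
2^9 mod 18 = 8
2^10 mod 18 = 16
2^11 mod 18 = 14
2^12 mod 18 = 10


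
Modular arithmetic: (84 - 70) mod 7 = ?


84 - 70 = 14
14 mod 7 = 0


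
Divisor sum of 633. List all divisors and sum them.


Divisors of 633: 1, 3, 211, 633
Sum = 1 + 3 + 211 + 633 = 848

σ(633) = 848


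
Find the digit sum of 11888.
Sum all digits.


1 + 1 + 8 + 8 + 8 = 26


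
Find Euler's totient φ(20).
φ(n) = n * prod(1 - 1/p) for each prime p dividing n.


20 = 2^2 × 5
Prime factors: 2, 5
φ(20) = 20 × (1-1/2) × (1-1/5)
= 20 × 1/2 × 4/5 = 8

φ(20) = 8


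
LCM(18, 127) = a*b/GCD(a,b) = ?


GCD(18, 127) = 1
LCM = 18*127/1 = 2286/1 = 2286

LCM = 2286


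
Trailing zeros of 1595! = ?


floor(1595/5) = 319
floor(1595/25) = 63
floor(1595/125) = 12
floor(1595/625) = 2
Total = 396

396 trailing zeros


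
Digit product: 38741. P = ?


3 × 8 × 7 × 4 × 1 = 672


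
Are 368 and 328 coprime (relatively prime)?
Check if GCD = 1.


Euclidean algorithm:
368 = 1 * 328 + 40
328 = 8 * 40 + 8
40 = 5 * 8 + 0
GCD(368, 328) = 8

No, not coprime (GCD = 8)


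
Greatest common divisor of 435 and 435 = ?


435 = 1 * 435 + 0
GCD = 435


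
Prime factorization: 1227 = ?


1227 / 3 = 409
409 / 409 = 1
1227 = 3 × 409


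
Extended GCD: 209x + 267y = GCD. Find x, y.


Tabular extended Euclidean (each row: r = 209*s + 267*t):
r=209, s=1, t=0
r=267, s=0, t=1
q=0: r=209, s=1, t=0   [209*(1) + 267*(0) = 209]
q=1: r=58, s=-1, t=1   [209*(-1) + 267*(1) = 58]
q=3: r=35, s=4, t=-3   [209*(4) + 267*(-3) = 35]
q=1: r=23, s=-5, t=4   [209*(-5) + 267*(4) = 23]
q=1: r=12, s=9, t=-7   [209*(9) + 267*(-7) = 12]
q=1: r=11, s=-14, t=11   [209*(-14) + 267*(11) = 11]
q=1: r=1, s=23, t=-18   [209*(23) + 267*(-18) = 1]
q=11: r=0, s=-267, t=209   [209*(-267) + 267*(209) = 0]
GCD = 1; from the row with r=1: x=23, y=-18
Check: 209*(23) + 267*(-18) = 4807 - 4806 = 1

GCD = 1, x = 23, y = -18


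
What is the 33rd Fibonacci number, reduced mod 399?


F(k) mod 399 for k=1..33:
1, 1, 2, 3, 5, 8, 13, 21, 34, 55, 89, 144, 233, 377, 211, 189, 1, 190, 191, 381, 173, 155, 328, 84, 13, 97, 110, 207, 317, 125, 43, 168, 211
F(33) mod 399 = 211


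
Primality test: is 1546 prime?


1546 / 2 = 773 (exact division)
1546 is NOT prime.

No, 1546 is not prime


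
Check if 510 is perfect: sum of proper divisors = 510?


Proper divisors of 510: 1, 2, 3, 5, 6, 10, 15, 17, 30, 34, 51, 85, 102, 170, 255
Sum = 1 + 2 + 3 + 5 + 6 + 10 + 15 + 17 + 30 + 34 + 51 + 85 + 102 + 170 + 255 = 786

No, 510 is not perfect (786 ≠ 510)
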